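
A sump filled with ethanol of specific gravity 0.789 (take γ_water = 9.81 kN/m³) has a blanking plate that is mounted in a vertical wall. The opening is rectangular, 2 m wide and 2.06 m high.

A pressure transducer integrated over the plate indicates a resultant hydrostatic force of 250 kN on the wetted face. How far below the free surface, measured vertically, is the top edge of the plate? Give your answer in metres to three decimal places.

γ = 0.789 × 9.81 = 7.74009 kN/m³.
A = 2 × 2.06 = 4.12 m².
From F = γ·h_c·A, the centroid depth is h_c = 250/(7.74009 × 4.12) = 7.83965 m.
The centroid lies 2.06/2 = 1.03 m below the top edge, so the top edge sits at h_top = 7.83965 − 1.03 = 6.80965 m below the surface.

d_top ≈ 6.810 m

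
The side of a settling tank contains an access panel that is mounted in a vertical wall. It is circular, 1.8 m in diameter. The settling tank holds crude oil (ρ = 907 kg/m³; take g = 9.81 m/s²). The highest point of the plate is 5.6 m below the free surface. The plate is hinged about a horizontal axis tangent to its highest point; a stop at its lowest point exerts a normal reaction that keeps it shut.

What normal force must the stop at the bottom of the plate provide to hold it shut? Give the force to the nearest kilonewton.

P ≈ 76 kN

γ = ρg = 907 × 9.81 / 1000 = 8.89767 kN/m³.
The centroid is at the centre, 0.9 m below the top of the plate, so the centroid depth is h_c = 5.6 + 0.9 = 6.5 m.
A = π(0.9)² = 2.54469 m².
Resultant F = γ·h_c·A = 8.89767 × 6.5 × 2.54469 = 147.172 kN.
I_c = πr⁴/4 = π × 0.9⁴/4 = 0.5153 m⁴.
Centre of pressure: y_p = y_c + I_c/(y_c·A) = 6.5 + 0.5153/(6.5 × 2.54469) = 6.5 + 0.0311539 = 6.53115 m along the plane.
The resultant acts 0.9 + 0.0311539 = 0.931154 m (along the plate) below the hinge at the top edge, so the moment about the hinge is M = F × 0.931154 = 147.172 × 0.931154 = 137.04 kN·m.
A normal force at the bottom, 1.8 m from the hinge, must supply this moment: P = 137.04/1.8 = 76.1333 kN.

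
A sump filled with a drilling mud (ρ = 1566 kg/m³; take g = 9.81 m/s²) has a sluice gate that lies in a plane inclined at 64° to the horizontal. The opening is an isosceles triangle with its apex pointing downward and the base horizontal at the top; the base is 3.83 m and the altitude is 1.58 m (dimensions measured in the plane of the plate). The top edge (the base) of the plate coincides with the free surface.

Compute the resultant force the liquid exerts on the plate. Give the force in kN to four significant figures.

F ≈ 22.00 kN

γ = ρg = 1566 × 9.81 / 1000 = 15.36246 kN/m³.
Let θ = 64° be the plate's angle to the horizontal; measure y along the incline from where the plane meets the free surface. Vertical depth h = y·sinθ with sinθ = 0.898794.
With the apex down, the centroid sits h/3 = 1.58/3 = 0.526667 m below the base (the top edge), so y_c = 0.526667 m and h_c = 0.526667 × 0.898794 = 0.473365 m.
A = ½ × 3.83 × 1.58 = 3.0257 m².
Resultant F = γ·h_c·A = 15.36246 × 0.473365 × 3.0257 = 22.003 kN.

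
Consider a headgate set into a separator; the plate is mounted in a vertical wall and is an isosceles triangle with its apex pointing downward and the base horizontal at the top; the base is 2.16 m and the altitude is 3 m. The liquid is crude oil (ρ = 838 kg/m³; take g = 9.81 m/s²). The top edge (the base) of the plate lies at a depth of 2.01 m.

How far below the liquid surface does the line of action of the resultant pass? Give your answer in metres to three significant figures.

γ = ρg = 838 × 9.81 / 1000 = 8.22078 kN/m³.
With the apex down, the centroid sits h/3 = 3/3 = 1 m below the base (the top edge), so the centroid depth is h_c = 2.01 + 1 = 3.01 m.
A = ½ × 2.16 × 3 = 3.24 m².
Resultant F = γ·h_c·A = 8.22078 × 3.01 × 3.24 = 80.1723 kN.
I_c = b·h³/36 = 2.16 × 3³/36 = 1.62 m⁴.
Centre of pressure: y_p = y_c + I_c/(y_c·A) = 3.01 + 1.62/(3.01 × 3.24) = 3.01 + 0.166113 = 3.17611 m along the plane.

h_p = 3.18 m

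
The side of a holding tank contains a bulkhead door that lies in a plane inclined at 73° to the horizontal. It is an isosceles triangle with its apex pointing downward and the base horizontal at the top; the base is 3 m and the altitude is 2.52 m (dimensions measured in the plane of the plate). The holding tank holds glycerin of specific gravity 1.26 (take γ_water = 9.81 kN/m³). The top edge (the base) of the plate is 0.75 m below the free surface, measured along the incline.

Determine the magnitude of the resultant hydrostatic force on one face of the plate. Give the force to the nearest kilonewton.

F ≈ 71 kN

γ = 1.26 × 9.81 = 12.3606 kN/m³.
Let θ = 73° be the plate's angle to the horizontal; measure y along the incline from where the plane meets the free surface. Vertical depth h = y·sinθ with sinθ = 0.956305.
With the apex down, the centroid sits h/3 = 2.52/3 = 0.84 m below the base (the top edge), so y_c = 0.75 + 0.84 = 1.59 m and h_c = 1.59 × 0.956305 = 1.52052 m.
A = ½ × 3 × 2.52 = 3.78 m².
Resultant F = γ·h_c·A = 12.3606 × 1.52052 × 3.78 = 71.0434 kN.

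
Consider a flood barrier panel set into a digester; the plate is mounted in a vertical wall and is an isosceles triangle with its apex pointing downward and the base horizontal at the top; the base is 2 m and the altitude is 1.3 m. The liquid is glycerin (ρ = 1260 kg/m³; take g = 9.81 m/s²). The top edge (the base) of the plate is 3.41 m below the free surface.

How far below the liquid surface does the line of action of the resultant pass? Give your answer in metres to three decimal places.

h_p = 3.868 m

γ = ρg = 1260 × 9.81 / 1000 = 12.3606 kN/m³.
With the apex down, the centroid sits h/3 = 1.3/3 = 0.433333 m below the base (the top edge), so the centroid depth is h_c = 3.41 + 0.433333 = 3.84333 m.
A = ½ × 2 × 1.3 = 1.3 m².
Resultant F = γ·h_c·A = 12.3606 × 3.84333 × 1.3 = 61.7576 kN.
I_c = b·h³/36 = 2 × 1.3³/36 = 0.122056 m⁴.
Centre of pressure: y_p = y_c + I_c/(y_c·A) = 3.84333 + 0.122056/(3.84333 × 1.3) = 3.84333 + 0.0244291 = 3.86776 m along the plane.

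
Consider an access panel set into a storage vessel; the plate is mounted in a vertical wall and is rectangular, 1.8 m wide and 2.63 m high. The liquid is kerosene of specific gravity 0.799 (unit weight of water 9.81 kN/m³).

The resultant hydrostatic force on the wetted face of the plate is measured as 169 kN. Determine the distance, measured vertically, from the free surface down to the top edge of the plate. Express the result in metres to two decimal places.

γ = 0.799 × 9.81 = 7.83819 kN/m³.
A = 1.8 × 2.63 = 4.734 m².
From F = γ·h_c·A, the centroid depth is h_c = 169/(7.83819 × 4.734) = 4.55452 m.
The centroid lies 2.63/2 = 1.315 m below the top edge, so the top edge sits at h_top = 4.55452 − 1.315 = 3.23952 m below the surface.

d_top ≈ 3.24 m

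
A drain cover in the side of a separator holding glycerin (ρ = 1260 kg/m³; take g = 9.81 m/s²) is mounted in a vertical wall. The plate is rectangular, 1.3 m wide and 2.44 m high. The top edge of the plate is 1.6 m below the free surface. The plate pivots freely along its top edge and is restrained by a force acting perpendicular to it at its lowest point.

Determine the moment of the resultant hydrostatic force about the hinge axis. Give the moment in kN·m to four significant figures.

M ≈ 154.3 kN·m

γ = ρg = 1260 × 9.81 / 1000 = 12.3606 kN/m³.
The centroid lies 2.44/2 = 1.22 m below the top edge, so the centroid depth is h_c = 1.6 + 1.22 = 2.82 m.
A = 1.3 × 2.44 = 3.172 m².
Resultant F = γ·h_c·A = 12.3606 × 2.82 × 3.172 = 110.566 kN.
I_c = b·h³/12 = 1.3 × 2.44³/12 = 1.57373 m⁴.
Centre of pressure: y_p = y_c + I_c/(y_c·A) = 2.82 + 1.57373/(2.82 × 3.172) = 2.82 + 0.175933 = 2.99593 m along the plane.
The resultant acts 1.22 + 0.175933 = 1.39593 m (along the plate) below the hinge at the top edge, so the moment about the hinge is M = F × 1.39593 = 110.566 × 1.39593 = 154.342 kN·m.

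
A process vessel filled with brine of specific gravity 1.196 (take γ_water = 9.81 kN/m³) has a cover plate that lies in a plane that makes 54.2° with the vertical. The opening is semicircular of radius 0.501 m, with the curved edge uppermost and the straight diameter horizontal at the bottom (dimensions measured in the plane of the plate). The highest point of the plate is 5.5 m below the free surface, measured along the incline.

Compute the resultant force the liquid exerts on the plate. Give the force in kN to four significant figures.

γ = 1.196 × 9.81 = 11.73276 kN/m³.
The plate makes 54.2° with the vertical, i.e. θ = 90° − 54.2° = 35.8° to the horizontal. Measuring y along the incline from the free-surface line, vertical depth h = y·sinθ with sinθ = 0.584958.
The centroid lies 4r/(3π) = 0.212631 m above the diameter, so r − 4r/(3π) = 0.501 − 0.212631 = 0.288369 m below the topmost point, so y_c = 5.5 + 0.288369 = 5.78837 m and h_c = 5.78837 × 0.584958 = 3.38595 m.
A = πr²/2 = π × 0.501²/2 = 0.394271 m².
Resultant F = γ·h_c·A = 11.73276 × 3.38595 × 0.394271 = 15.663 kN.

F ≈ 15.66 kN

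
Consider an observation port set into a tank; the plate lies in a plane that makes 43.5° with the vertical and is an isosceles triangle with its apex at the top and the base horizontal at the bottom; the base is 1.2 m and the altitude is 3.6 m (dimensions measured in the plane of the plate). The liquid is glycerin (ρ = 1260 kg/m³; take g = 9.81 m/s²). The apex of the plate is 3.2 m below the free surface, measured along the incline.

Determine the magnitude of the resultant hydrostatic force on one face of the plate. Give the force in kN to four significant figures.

γ = ρg = 1260 × 9.81 / 1000 = 12.3606 kN/m³.
The plate makes 43.5° with the vertical, i.e. θ = 90° − 43.5° = 46.5° to the horizontal. Measuring y along the incline from the free-surface line, vertical depth h = y·sinθ with sinθ = 0.725374.
With the apex up, the centroid sits 2h/3 = 2 × 3.6/3 = 2.4 m below the apex, so y_c = 3.2 + 2.4 = 5.6 m and h_c = 5.6 × 0.725374 = 4.06209 m.
A = ½ × 1.2 × 3.6 = 2.16 m².
Resultant F = γ·h_c·A = 12.3606 × 4.06209 × 2.16 = 108.453 kN.

F ≈ 108.5 kN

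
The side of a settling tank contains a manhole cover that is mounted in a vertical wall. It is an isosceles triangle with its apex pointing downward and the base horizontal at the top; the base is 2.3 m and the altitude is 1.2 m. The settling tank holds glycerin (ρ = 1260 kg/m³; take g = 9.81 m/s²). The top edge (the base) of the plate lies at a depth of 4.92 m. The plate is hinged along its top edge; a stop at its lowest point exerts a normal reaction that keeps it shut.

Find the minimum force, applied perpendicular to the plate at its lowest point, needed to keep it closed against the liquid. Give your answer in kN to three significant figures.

P ≈ 31.4 kN

γ = ρg = 1260 × 9.81 / 1000 = 12.3606 kN/m³.
With the apex down, the centroid sits h/3 = 1.2/3 = 0.4 m below the base (the top edge), so the centroid depth is h_c = 4.92 + 0.4 = 5.32 m.
A = ½ × 2.3 × 1.2 = 1.38 m².
Resultant F = γ·h_c·A = 12.3606 × 5.32 × 1.38 = 90.7466 kN.
I_c = b·h³/36 = 2.3 × 1.2³/36 = 0.1104 m⁴.
Centre of pressure: y_p = y_c + I_c/(y_c·A) = 5.32 + 0.1104/(5.32 × 1.38) = 5.32 + 0.0150376 = 5.33504 m along the plane.
The resultant acts 0.4 + 0.0150376 = 0.415038 m (along the plate) below the hinge at the top edge, so the moment about the hinge is M = F × 0.415038 = 90.7466 × 0.415038 = 37.6633 kN·m.
A normal force at the bottom, 1.2 m from the hinge, must supply this moment: P = 37.6633/1.2 = 31.3861 kN.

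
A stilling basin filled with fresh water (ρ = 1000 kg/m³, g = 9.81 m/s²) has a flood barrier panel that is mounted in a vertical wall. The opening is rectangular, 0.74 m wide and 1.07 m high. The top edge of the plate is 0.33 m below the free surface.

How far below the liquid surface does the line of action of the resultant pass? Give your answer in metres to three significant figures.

γ = ρg = 1000 × 9.81 = 9810 N/m³ = 9.81 kN/m³.
The centroid lies 1.07/2 = 0.535 m below the top edge, so the centroid depth is h_c = 0.33 + 0.535 = 0.865 m.
A = 0.74 × 1.07 = 0.7918 m².
Resultant F = γ·h_c·A = 9.81 × 0.865 × 0.7918 = 6.71894 kN.
I_c = b·h³/12 = 0.74 × 1.07³/12 = 0.0755443 m⁴.
Centre of pressure: y_p = y_c + I_c/(y_c·A) = 0.865 + 0.0755443/(0.865 × 0.7918) = 0.865 + 0.110299 = 0.975299 m along the plane.

h_p = 0.975 m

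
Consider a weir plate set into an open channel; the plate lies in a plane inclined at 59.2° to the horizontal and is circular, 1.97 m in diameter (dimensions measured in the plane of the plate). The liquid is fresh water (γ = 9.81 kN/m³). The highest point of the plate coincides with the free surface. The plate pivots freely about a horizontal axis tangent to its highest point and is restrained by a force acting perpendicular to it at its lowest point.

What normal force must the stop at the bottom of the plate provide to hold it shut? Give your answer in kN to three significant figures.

γ = 9.81 kN/m³.
Let θ = 59.2° be the plate's angle to the horizontal; measure y along the incline from where the plane meets the free surface. Vertical depth h = y·sinθ with sinθ = 0.858960.
The centroid is at the centre, 0.985 m below the top of the plate, so y_c = 0.985 m and h_c = 0.985 × 0.858960 = 0.846076 m.
A = π(0.985)² = 3.04805 m².
Resultant F = γ·h_c·A = 9.81 × 0.846076 × 3.04805 = 25.2988 kN.
I_c = πr⁴/4 = π × 0.985⁴/4 = 0.739324 m⁴.
Centre of pressure: y_p = y_c + I_c/(y_c·A) = 0.985 + 0.739324/(0.985 × 3.04805) = 0.985 + 0.24625 = 1.23125 m along the plane.
The resultant acts 0.985 + 0.24625 = 1.23125 m (along the plate) below the hinge at the top edge, so the moment about the hinge is M = F × 1.23125 = 25.2988 × 1.23125 = 31.1491 kN·m.
A normal force at the bottom, 1.97 m from the hinge, must supply this moment: P = 31.1491/1.97 = 15.8117 kN.

P ≈ 15.8 kN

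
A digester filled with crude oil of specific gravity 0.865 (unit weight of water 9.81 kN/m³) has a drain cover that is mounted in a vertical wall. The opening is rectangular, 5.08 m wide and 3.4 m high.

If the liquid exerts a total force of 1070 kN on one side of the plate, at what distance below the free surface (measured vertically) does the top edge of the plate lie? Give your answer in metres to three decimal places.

γ = 0.865 × 9.81 = 8.48565 kN/m³.
A = 5.08 × 3.4 = 17.272 m².
From F = γ·h_c·A, the centroid depth is h_c = 1070/(8.48565 × 17.272) = 7.30056 m.
The centroid lies 3.4/2 = 1.7 m below the top edge, so the top edge sits at h_top = 7.30056 − 1.7 = 5.60056 m below the surface.

d_top ≈ 5.601 m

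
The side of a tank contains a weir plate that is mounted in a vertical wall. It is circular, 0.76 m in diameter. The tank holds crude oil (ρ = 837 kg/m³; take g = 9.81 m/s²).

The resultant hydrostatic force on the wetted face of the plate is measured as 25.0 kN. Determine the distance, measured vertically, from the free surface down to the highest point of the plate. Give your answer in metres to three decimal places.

d_top ≈ 6.332 m

γ = ρg = 837 × 9.81 / 1000 = 8.21097 kN/m³.
A = π(0.38)² = 0.453646 m².
From F = γ·h_c·A, the centroid depth is h_c = 25.0/(8.21097 × 0.453646) = 6.71164 m.
The centroid is at the centre, 0.38 m below the top of the plate, so the highest point sits at h_top = 6.71164 − 0.38 = 6.33164 m below the surface.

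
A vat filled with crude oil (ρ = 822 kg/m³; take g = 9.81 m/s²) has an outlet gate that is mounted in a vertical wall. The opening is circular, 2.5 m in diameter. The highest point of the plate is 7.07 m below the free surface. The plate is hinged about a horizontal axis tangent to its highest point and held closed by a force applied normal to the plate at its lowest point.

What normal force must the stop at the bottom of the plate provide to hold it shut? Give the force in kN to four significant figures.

γ = ρg = 822 × 9.81 / 1000 = 8.06382 kN/m³.
The centroid is at the centre, 1.25 m below the top of the plate, so the centroid depth is h_c = 7.07 + 1.25 = 8.32 m.
A = π(1.25)² = 4.90874 m².
Resultant F = γ·h_c·A = 8.06382 × 8.32 × 4.90874 = 329.332 kN.
I_c = πr⁴/4 = π × 1.25⁴/4 = 1.91748 m⁴.
Centre of pressure: y_p = y_c + I_c/(y_c·A) = 8.32 + 1.91748/(8.32 × 4.90874) = 8.32 + 0.0469502 = 8.36695 m along the plane.
The resultant acts 1.25 + 0.0469502 = 1.29695 m (along the plate) below the hinge at the top edge, so the moment about the hinge is M = F × 1.29695 = 329.332 × 1.29695 = 427.127 kN·m.
A normal force at the bottom, 2.5 m from the hinge, must supply this moment: P = 427.127/2.5 = 170.851 kN.

P ≈ 170.9 kN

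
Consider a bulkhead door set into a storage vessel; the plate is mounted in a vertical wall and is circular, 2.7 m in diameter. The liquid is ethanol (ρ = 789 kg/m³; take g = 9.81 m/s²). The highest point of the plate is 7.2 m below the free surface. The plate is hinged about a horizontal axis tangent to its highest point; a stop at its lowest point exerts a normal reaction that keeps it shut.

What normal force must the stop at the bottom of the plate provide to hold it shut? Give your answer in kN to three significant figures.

P ≈ 197 kN

γ = ρg = 789 × 9.81 / 1000 = 7.74009 kN/m³.
The centroid is at the centre, 1.35 m below the top of the plate, so the centroid depth is h_c = 7.2 + 1.35 = 8.55 m.
A = π(1.35)² = 5.72555 m².
Resultant F = γ·h_c·A = 7.74009 × 8.55 × 5.72555 = 378.904 kN.
I_c = πr⁴/4 = π × 1.35⁴/4 = 2.6087 m⁴.
Centre of pressure: y_p = y_c + I_c/(y_c·A) = 8.55 + 2.6087/(8.55 × 5.72555) = 8.55 + 0.0532894 = 8.60329 m along the plane.
The resultant acts 1.35 + 0.0532894 = 1.40329 m (along the plate) below the hinge at the top edge, so the moment about the hinge is M = F × 1.40329 = 378.904 × 1.40329 = 531.712 kN·m.
A normal force at the bottom, 2.7 m from the hinge, must supply this moment: P = 531.712/2.7 = 196.93 kN.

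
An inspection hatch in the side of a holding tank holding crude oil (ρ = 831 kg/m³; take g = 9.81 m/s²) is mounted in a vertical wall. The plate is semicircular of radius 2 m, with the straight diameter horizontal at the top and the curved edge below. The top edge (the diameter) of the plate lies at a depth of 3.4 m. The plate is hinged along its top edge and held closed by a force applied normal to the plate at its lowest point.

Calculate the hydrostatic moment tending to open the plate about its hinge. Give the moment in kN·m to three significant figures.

γ = ρg = 831 × 9.81 / 1000 = 8.15211 kN/m³.
The centroid of a semicircle lies 4r/(3π) = 0.848826 m from the diameter, here below the top edge, so the centroid depth is h_c = 3.4 + 0.848826 = 4.24883 m.
A = πr²/2 = π × 2²/2 = 6.28319 m².
Resultant F = γ·h_c·A = 8.15211 × 4.24883 × 6.28319 = 217.63 kN.
I_c = (π/8 − 8/(9π))·r⁴ = 0.109757 × 2⁴ = 1.75611 m⁴.
Centre of pressure: y_p = y_c + I_c/(y_c·A) = 4.24883 + 1.75611/(4.24883 × 6.28319) = 4.24883 + 0.0657813 = 4.31461 m along the plane.
The resultant acts 0.848826 + 0.0657813 = 0.914607 m (along the plate) below the hinge at the top edge, so the moment about the hinge is M = F × 0.914607 = 217.63 × 0.914607 = 199.046 kN·m.

M ≈ 199 kN·m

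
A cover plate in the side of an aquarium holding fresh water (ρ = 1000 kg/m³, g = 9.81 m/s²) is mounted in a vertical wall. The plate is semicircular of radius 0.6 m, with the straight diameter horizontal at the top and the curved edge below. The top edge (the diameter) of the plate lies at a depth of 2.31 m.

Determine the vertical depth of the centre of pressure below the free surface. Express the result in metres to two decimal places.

γ = ρg = 1000 × 9.81 = 9810 N/m³ = 9.81 kN/m³.
The centroid of a semicircle lies 4r/(3π) = 0.254648 m from the diameter, here below the top edge, so the centroid depth is h_c = 2.31 + 0.254648 = 2.56465 m.
A = πr²/2 = π × 0.6²/2 = 0.565487 m².
Resultant F = γ·h_c·A = 9.81 × 2.56465 × 0.565487 = 14.2272 kN.
I_c = (π/8 − 8/(9π))·r⁴ = 0.109757 × 0.6⁴ = 0.0142245 m⁴.
Centre of pressure: y_p = y_c + I_c/(y_c·A) = 2.56465 + 0.0142245/(2.56465 × 0.565487) = 2.56465 + 0.00980813 = 2.57446 m along the plane.

h_p = 2.57 m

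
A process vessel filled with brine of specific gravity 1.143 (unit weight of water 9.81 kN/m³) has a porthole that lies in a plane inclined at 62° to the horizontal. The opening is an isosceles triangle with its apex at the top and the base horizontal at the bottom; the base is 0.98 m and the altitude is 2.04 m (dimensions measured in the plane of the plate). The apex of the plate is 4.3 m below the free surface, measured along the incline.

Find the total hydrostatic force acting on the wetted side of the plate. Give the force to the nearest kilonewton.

γ = 1.143 × 9.81 = 11.21283 kN/m³.
Let θ = 62° be the plate's angle to the horizontal; measure y along the incline from where the plane meets the free surface. Vertical depth h = y·sinθ with sinθ = 0.882948.
With the apex up, the centroid sits 2h/3 = 2 × 2.04/3 = 1.36 m below the apex, so y_c = 4.3 + 1.36 = 5.66 m and h_c = 5.66 × 0.882948 = 4.99749 m.
A = ½ × 0.98 × 2.04 = 0.9996 m².
Resultant F = γ·h_c·A = 11.21283 × 4.99749 × 0.9996 = 56.0136 kN.

F ≈ 56 kN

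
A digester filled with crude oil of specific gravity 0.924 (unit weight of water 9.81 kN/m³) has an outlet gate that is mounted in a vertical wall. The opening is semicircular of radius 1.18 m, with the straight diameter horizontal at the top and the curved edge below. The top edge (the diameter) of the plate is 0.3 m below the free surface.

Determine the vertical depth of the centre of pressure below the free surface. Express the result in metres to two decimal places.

γ = 0.924 × 9.81 = 9.06444 kN/m³.
The centroid of a semicircle lies 4r/(3π) = 0.500808 m from the diameter, here below the top edge, so the centroid depth is h_c = 0.3 + 0.500808 = 0.800808 m.
A = πr²/2 = π × 1.18²/2 = 2.18718 m².
Resultant F = γ·h_c·A = 9.06444 × 0.800808 × 2.18718 = 15.8765 kN.
I_c = (π/8 − 8/(9π))·r⁴ = 0.109757 × 1.18⁴ = 0.212794 m⁴.
Centre of pressure: y_p = y_c + I_c/(y_c·A) = 0.800808 + 0.212794/(0.800808 × 2.18718) = 0.800808 + 0.121492 = 0.9223 m along the plane.

h_p = 0.92 m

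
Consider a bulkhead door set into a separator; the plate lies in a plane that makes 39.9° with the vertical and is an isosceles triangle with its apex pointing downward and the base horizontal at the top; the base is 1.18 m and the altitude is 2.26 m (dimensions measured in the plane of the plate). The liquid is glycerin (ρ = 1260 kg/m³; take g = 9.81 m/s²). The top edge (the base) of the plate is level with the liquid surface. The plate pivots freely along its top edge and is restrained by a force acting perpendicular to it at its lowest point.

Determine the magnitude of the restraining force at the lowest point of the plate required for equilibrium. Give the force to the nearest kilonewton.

P ≈ 5 kN

γ = ρg = 1260 × 9.81 / 1000 = 12.3606 kN/m³.
The plate makes 39.9° with the vertical, i.e. θ = 90° − 39.9° = 50.1° to the horizontal. Measuring y along the incline from the free-surface line, vertical depth h = y·sinθ with sinθ = 0.767165.
With the apex down, the centroid sits h/3 = 2.26/3 = 0.753333 m below the base (the top edge), so y_c = 0.753333 m and h_c = 0.753333 × 0.767165 = 0.577931 m.
A = ½ × 1.18 × 2.26 = 1.3334 m².
Resultant F = γ·h_c·A = 12.3606 × 0.577931 × 1.3334 = 9.52524 kN.
I_c = b·h³/36 = 1.18 × 2.26³/36 = 0.37836 m⁴.
Centre of pressure: y_p = y_c + I_c/(y_c·A) = 0.753333 + 0.37836/(0.753333 × 1.3334) = 0.753333 + 0.376667 = 1.13 m along the plane.
The resultant acts 0.753333 + 0.376667 = 1.13 m (along the plate) below the hinge at the top edge, so the moment about the hinge is M = F × 1.13 = 9.52524 × 1.13 = 10.7635 kN·m.
A normal force at the bottom, 2.26 m from the hinge, must supply this moment: P = 10.7635/2.26 = 4.76261 kN.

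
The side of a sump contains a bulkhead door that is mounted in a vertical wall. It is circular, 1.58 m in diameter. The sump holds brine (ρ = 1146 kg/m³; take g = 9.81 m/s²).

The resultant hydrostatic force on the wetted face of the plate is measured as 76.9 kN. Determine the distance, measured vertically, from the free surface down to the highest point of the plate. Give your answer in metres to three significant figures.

γ = ρg = 1146 × 9.81 / 1000 = 11.24226 kN/m³.
A = π(0.79)² = 1.96067 m².
From F = γ·h_c·A, the centroid depth is h_c = 76.9/(11.24226 × 1.96067) = 3.48874 m.
The centroid is at the centre, 0.79 m below the top of the plate, so the highest point sits at h_top = 3.48874 − 0.79 = 2.69874 m below the surface.

d_top ≈ 2.70 m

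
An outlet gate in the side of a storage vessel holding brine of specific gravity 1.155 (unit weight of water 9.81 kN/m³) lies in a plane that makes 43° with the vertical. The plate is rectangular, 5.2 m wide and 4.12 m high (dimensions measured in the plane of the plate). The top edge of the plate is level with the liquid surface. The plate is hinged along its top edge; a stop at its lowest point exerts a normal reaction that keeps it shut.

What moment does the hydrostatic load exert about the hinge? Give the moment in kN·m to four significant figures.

M ≈ 1005 kN·m

γ = 1.155 × 9.81 = 11.33055 kN/m³.
The plate makes 43° with the vertical, i.e. θ = 90° − 43° = 47° to the horizontal. Measuring y along the incline from the free-surface line, vertical depth h = y·sinθ with sinθ = 0.731354.
The centroid lies 4.12/2 = 2.06 m below the top edge, so y_c = 2.06 m and h_c = 2.06 × 0.731354 = 1.50659 m.
A = 5.2 × 4.12 = 21.424 m².
Resultant F = γ·h_c·A = 11.33055 × 1.50659 × 21.424 = 365.718 kN.
I_c = b·h³/12 = 5.2 × 4.12³/12 = 30.305 m⁴.
Centre of pressure: y_p = y_c + I_c/(y_c·A) = 2.06 + 30.305/(2.06 × 21.424) = 2.06 + 0.686668 = 2.74667 m along the plane.
The resultant acts 2.06 + 0.686668 = 2.74667 m (along the plate) below the hinge at the top edge, so the moment about the hinge is M = F × 2.74667 = 365.718 × 2.74667 = 1004.51 kN·m.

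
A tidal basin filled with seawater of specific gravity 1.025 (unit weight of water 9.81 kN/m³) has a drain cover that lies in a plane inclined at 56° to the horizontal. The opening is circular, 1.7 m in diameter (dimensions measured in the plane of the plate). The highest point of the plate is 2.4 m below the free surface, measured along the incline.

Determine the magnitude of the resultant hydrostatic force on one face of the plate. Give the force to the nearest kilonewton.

γ = 1.025 × 9.81 = 10.05525 kN/m³.
Let θ = 56° be the plate's angle to the horizontal; measure y along the incline from where the plane meets the free surface. Vertical depth h = y·sinθ with sinθ = 0.829038.
The centroid is at the centre, 0.85 m below the top of the plate, so y_c = 2.4 + 0.85 = 3.25 m and h_c = 3.25 × 0.829038 = 2.69437 m.
A = π(0.85)² = 2.2698 m².
Resultant F = γ·h_c·A = 10.05525 × 2.69437 × 2.2698 = 61.4947 kN.

F ≈ 61 kN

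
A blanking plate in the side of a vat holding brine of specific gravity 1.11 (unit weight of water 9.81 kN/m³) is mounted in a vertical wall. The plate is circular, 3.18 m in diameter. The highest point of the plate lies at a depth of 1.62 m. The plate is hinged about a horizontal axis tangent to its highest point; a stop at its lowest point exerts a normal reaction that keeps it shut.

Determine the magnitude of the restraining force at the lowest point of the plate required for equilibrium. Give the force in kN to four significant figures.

P ≈ 156.0 kN

γ = 1.11 × 9.81 = 10.8891 kN/m³.
The centroid is at the centre, 1.59 m below the top of the plate, so the centroid depth is h_c = 1.62 + 1.59 = 3.21 m.
A = π(1.59)² = 7.94226 m².
Resultant F = γ·h_c·A = 10.8891 × 3.21 × 7.94226 = 277.614 kN.
I_c = πr⁴/4 = π × 1.59⁴/4 = 5.01971 m⁴.
Centre of pressure: y_p = y_c + I_c/(y_c·A) = 3.21 + 5.01971/(3.21 × 7.94226) = 3.21 + 0.196893 = 3.40689 m along the plane.
The resultant acts 1.59 + 0.196893 = 1.78689 m (along the plate) below the hinge at the top edge, so the moment about the hinge is M = F × 1.78689 = 277.614 × 1.78689 = 496.066 kN·m.
A normal force at the bottom, 3.18 m from the hinge, must supply this moment: P = 496.066/3.18 = 155.996 kN.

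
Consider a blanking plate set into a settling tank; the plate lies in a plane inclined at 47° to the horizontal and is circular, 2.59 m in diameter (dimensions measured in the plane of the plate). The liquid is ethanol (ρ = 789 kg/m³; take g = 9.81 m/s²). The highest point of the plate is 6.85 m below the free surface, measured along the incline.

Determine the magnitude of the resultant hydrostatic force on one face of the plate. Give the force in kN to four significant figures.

γ = ρg = 789 × 9.81 / 1000 = 7.74009 kN/m³.
Let θ = 47° be the plate's angle to the horizontal; measure y along the incline from where the plane meets the free surface. Vertical depth h = y·sinθ with sinθ = 0.731354.
The centroid is at the centre, 1.295 m below the top of the plate, so y_c = 6.85 + 1.295 = 8.145 m and h_c = 8.145 × 0.731354 = 5.95688 m.
A = π(1.295)² = 5.26853 m².
Resultant F = γ·h_c·A = 7.74009 × 5.95688 × 5.26853 = 242.915 kN.

F ≈ 242.9 kN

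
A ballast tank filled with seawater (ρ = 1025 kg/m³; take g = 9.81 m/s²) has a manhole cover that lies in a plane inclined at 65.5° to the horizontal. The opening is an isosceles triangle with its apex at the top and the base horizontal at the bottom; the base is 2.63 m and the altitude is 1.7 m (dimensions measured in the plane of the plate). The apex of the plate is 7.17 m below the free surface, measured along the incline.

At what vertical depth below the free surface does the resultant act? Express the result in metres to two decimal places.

h_p = 7.57 m

γ = ρg = 1025 × 9.81 / 1000 = 10.05525 kN/m³.
Let θ = 65.5° be the plate's angle to the horizontal; measure y along the incline from where the plane meets the free surface. Vertical depth h = y·sinθ with sinθ = 0.909961.
With the apex up, the centroid sits 2h/3 = 2 × 1.7/3 = 1.13333 m below the apex, so y_c = 7.17 + 1.13333 = 8.30333 m and h_c = 8.30333 × 0.909961 = 7.55571 m.
A = ½ × 2.63 × 1.7 = 2.2355 m².
Resultant F = γ·h_c·A = 10.05525 × 7.55571 × 2.2355 = 169.841 kN.
I_c = b·h³/36 = 2.63 × 1.7³/36 = 0.358922 m⁴.
Centre of pressure: y_p = y_c + I_c/(y_c·A) = 8.30333 + 0.358922/(8.30333 × 2.2355) = 8.30333 + 0.0193363 = 8.32267 m along the plane.
Vertically, h_p = y_p·sinθ = 8.32267 × 0.909961 = 7.57331 m.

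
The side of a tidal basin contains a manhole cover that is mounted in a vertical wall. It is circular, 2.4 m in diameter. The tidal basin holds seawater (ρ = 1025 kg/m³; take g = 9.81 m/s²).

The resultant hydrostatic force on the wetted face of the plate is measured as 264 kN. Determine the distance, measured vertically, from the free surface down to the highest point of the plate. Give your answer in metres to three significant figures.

d_top ≈ 4.60 m

γ = ρg = 1025 × 9.81 / 1000 = 10.05525 kN/m³.
A = π(1.2)² = 4.52389 m².
From F = γ·h_c·A, the centroid depth is h_c = 264/(10.05525 × 4.52389) = 5.80362 m.
The centroid is at the centre, 1.2 m below the top of the plate, so the highest point sits at h_top = 5.80362 − 1.2 = 4.60362 m below the surface.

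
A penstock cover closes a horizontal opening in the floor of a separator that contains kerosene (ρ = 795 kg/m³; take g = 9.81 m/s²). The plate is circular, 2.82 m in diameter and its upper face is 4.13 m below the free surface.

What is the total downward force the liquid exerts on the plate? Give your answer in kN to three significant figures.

γ = ρg = 795 × 9.81 / 1000 = 7.79895 kN/m³.
The plate is horizontal, so pressure is uniform at p = γ·h = 7.79895 × 4.13 = 32.2097 kN/m².
A = π(1.41)² = 6.2458 m².
F = p·A = 32.2097 × 6.2458 = 201.175 kN.

F ≈ 201 kN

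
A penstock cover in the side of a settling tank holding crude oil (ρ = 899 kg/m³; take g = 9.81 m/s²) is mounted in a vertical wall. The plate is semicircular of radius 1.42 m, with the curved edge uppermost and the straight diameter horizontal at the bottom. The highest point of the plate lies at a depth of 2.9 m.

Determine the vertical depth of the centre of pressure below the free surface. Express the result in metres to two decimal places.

h_p = 3.76 m

γ = ρg = 899 × 9.81 / 1000 = 8.81919 kN/m³.
The centroid lies 4r/(3π) = 0.602667 m above the diameter, so r − 4r/(3π) = 1.42 − 0.602667 = 0.817333 m below the topmost point, so the centroid depth is h_c = 2.9 + 0.817333 = 3.71733 m.
A = πr²/2 = π × 1.42²/2 = 3.16735 m².
Resultant F = γ·h_c·A = 8.81919 × 3.71733 × 3.16735 = 103.838 kN.
I_c = (π/8 − 8/(9π))·r⁴ = 0.109757 × 1.42⁴ = 0.446258 m⁴.
Centre of pressure: y_p = y_c + I_c/(y_c·A) = 3.71733 + 0.446258/(3.71733 × 3.16735) = 3.71733 + 0.0379017 = 3.75523 m along the plane.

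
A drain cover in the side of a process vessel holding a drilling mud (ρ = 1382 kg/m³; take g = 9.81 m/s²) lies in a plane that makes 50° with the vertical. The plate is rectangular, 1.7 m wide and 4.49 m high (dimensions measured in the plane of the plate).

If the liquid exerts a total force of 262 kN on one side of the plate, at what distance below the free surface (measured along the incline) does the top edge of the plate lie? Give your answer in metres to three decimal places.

y_top ≈ 1.694 m

γ = ρg = 1382 × 9.81 / 1000 = 13.55742 kN/m³.
A = 1.7 × 4.49 = 7.633 m².
From F = γ·h_c·A, the centroid depth is h_c = 262/(13.55742 × 7.633) = 2.5318 m.
The plate makes 50° with the vertical, i.e. θ = 90° − 50° = 40° to the horizontal. Measuring y along the incline from the free-surface line, vertical depth h = y·sinθ with sinθ = 0.642788.
Along the incline, y_c = h_c/sinθ = 2.5318/0.642788 = 3.93878 m.
The centroid lies 4.49/2 = 2.245 m below the top edge, so the top edge sits at y_top = 3.93878 − 2.245 = 1.69378 m along the incline.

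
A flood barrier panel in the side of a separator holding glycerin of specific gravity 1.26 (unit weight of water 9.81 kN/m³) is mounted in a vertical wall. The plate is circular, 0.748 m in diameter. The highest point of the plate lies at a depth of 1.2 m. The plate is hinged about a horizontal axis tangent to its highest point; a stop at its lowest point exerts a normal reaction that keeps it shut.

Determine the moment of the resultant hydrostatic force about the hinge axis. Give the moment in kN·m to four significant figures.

M ≈ 3.387 kN·m

γ = 1.26 × 9.81 = 12.3606 kN/m³.
The centroid is at the centre, 0.374 m below the top of the plate, so the centroid depth is h_c = 1.2 + 0.374 = 1.574 m.
A = π(0.374)² = 0.439433 m².
Resultant F = γ·h_c·A = 12.3606 × 1.574 × 0.439433 = 8.54943 kN.
I_c = πr⁴/4 = π × 0.374⁴/4 = 0.0153665 m⁴.
Centre of pressure: y_p = y_c + I_c/(y_c·A) = 1.574 + 0.0153665/(1.574 × 0.439433) = 1.574 + 0.0222166 = 1.59622 m along the plane.
The resultant acts 0.374 + 0.0222166 = 0.396217 m (along the plate) below the hinge at the top edge, so the moment about the hinge is M = F × 0.396217 = 8.54943 × 0.396217 = 3.38743 kN·m.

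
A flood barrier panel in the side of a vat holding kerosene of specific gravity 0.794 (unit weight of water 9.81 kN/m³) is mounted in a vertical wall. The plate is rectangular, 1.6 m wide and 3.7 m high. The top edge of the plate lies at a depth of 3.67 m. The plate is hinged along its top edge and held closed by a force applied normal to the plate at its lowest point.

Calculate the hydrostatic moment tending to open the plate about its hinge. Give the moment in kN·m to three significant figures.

γ = 0.794 × 9.81 = 7.78914 kN/m³.
The centroid lies 3.7/2 = 1.85 m below the top edge, so the centroid depth is h_c = 3.67 + 1.85 = 5.52 m.
A = 1.6 × 3.7 = 5.92 m².
Resultant F = γ·h_c·A = 7.78914 × 5.52 × 5.92 = 254.537 kN.
I_c = b·h³/12 = 1.6 × 3.7³/12 = 6.75373 m⁴.
Centre of pressure: y_p = y_c + I_c/(y_c·A) = 5.52 + 6.75373/(5.52 × 5.92) = 5.52 + 0.206673 = 5.72667 m along the plane.
The resultant acts 1.85 + 0.206673 = 2.05667 m (along the plate) below the hinge at the top edge, so the moment about the hinge is M = F × 2.05667 = 254.537 × 2.05667 = 523.499 kN·m.

M ≈ 523 kN·m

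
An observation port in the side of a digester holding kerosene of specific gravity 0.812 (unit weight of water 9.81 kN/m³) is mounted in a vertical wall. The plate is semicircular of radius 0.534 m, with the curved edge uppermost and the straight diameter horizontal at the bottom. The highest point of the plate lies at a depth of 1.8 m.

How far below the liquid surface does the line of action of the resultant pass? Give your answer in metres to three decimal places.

h_p = 2.117 m

γ = 0.812 × 9.81 = 7.96572 kN/m³.
The centroid lies 4r/(3π) = 0.226637 m above the diameter, so r − 4r/(3π) = 0.534 − 0.226637 = 0.307363 m below the topmost point, so the centroid depth is h_c = 1.8 + 0.307363 = 2.10736 m.
A = πr²/2 = π × 0.534²/2 = 0.447922 m².
Resultant F = γ·h_c·A = 7.96572 × 2.10736 × 0.447922 = 7.51911 kN.
I_c = (π/8 − 8/(9π))·r⁴ = 0.109757 × 0.534⁴ = 0.00892477 m⁴.
Centre of pressure: y_p = y_c + I_c/(y_c·A) = 2.10736 + 0.00892477/(2.10736 × 0.447922) = 2.10736 + 0.00945488 = 2.11681 m along the plane.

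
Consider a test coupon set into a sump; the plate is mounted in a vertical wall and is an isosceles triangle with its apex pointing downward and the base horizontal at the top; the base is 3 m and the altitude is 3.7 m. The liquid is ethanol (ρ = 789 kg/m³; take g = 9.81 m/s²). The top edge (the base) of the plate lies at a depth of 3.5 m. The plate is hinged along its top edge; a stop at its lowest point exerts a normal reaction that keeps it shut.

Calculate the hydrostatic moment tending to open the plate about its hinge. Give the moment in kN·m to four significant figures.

M ≈ 283.4 kN·m

γ = ρg = 789 × 9.81 / 1000 = 7.74009 kN/m³.
With the apex down, the centroid sits h/3 = 3.7/3 = 1.23333 m below the base (the top edge), so the centroid depth is h_c = 3.5 + 1.23333 = 4.73333 m.
A = ½ × 3 × 3.7 = 5.55 m².
Resultant F = γ·h_c·A = 7.74009 × 4.73333 × 5.55 = 203.332 kN.
I_c = b·h³/36 = 3 × 3.7³/36 = 4.22108 m⁴.
Centre of pressure: y_p = y_c + I_c/(y_c·A) = 4.73333 + 4.22108/(4.73333 × 5.55) = 4.73333 + 0.160681 = 4.89401 m along the plane.
The resultant acts 1.23333 + 0.160681 = 1.39401 m (along the plate) below the hinge at the top edge, so the moment about the hinge is M = F × 1.39401 = 203.332 × 1.39401 = 283.447 kN·m.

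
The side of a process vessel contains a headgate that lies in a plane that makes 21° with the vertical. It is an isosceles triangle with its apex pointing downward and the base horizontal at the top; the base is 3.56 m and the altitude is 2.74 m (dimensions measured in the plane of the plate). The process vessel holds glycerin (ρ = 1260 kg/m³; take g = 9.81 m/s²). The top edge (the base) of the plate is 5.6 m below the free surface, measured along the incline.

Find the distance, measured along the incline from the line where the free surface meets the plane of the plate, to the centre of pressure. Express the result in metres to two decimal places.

y_p = 6.58 m

γ = ρg = 1260 × 9.81 / 1000 = 12.3606 kN/m³.
The plate makes 21° with the vertical, i.e. θ = 90° − 21° = 69° to the horizontal. Measuring y along the incline from the free-surface line, vertical depth h = y·sinθ with sinθ = 0.933580.
With the apex down, the centroid sits h/3 = 2.74/3 = 0.913333 m below the base (the top edge), so y_c = 5.6 + 0.913333 = 6.51333 m and h_c = 6.51333 × 0.933580 = 6.08071 m.
A = ½ × 3.56 × 2.74 = 4.8772 m².
Resultant F = γ·h_c·A = 12.3606 × 6.08071 × 4.8772 = 366.576 kN.
I_c = b·h³/36 = 3.56 × 2.74³/36 = 2.03423 m⁴.
Centre of pressure: y_p = y_c + I_c/(y_c·A) = 6.51333 + 2.03423/(6.51333 × 4.8772) = 6.51333 + 0.0640363 = 6.57737 m along the plane.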